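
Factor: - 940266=-2^1*3^2*  52237^1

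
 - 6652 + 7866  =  1214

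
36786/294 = 6131/49 = 125.12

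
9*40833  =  367497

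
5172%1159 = 536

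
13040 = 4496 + 8544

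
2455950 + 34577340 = 37033290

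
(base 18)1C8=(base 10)548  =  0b1000100100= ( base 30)I8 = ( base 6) 2312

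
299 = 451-152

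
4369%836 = 189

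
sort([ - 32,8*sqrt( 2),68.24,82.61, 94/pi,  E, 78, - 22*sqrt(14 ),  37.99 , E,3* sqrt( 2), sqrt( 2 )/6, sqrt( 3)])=[ - 22*sqrt( 14), - 32 , sqrt(2)/6,  sqrt(3), E,E, 3*sqrt( 2), 8*sqrt( 2), 94/pi, 37.99, 68.24 , 78, 82.61 ] 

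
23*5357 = 123211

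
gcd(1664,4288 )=64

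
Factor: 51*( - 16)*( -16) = 2^8 * 3^1 * 17^1= 13056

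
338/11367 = 338/11367 = 0.03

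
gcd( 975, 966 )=3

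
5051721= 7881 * 641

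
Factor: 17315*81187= 5^1 * 19^1*3463^1*4273^1 = 1405752905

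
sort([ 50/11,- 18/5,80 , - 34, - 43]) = [ - 43, - 34,-18/5,50/11, 80]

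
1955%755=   445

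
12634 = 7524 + 5110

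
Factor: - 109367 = -109367^1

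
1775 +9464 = 11239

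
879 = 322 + 557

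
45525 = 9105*5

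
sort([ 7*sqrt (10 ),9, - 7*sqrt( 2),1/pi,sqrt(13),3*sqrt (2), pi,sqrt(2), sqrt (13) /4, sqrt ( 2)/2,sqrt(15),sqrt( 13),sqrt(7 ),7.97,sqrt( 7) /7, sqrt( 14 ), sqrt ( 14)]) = [ - 7 *sqrt(2 ),1/pi , sqrt(  7)/7, sqrt( 2)/2, sqrt( 13)/4 , sqrt (2 ), sqrt(7 ),  pi,sqrt( 13),sqrt (13),sqrt( 14),sqrt (14),sqrt( 15 ),3*sqrt( 2 ),7.97,9, 7*sqrt (10 )]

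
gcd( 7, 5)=1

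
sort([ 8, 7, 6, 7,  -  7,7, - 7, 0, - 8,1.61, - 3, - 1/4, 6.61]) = [  -  8 , - 7, - 7,-3,  -  1/4 , 0, 1.61, 6, 6.61,  7,7, 7,8]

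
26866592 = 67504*398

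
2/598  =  1/299 = 0.00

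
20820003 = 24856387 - 4036384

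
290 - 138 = 152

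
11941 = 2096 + 9845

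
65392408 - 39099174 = 26293234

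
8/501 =8/501 = 0.02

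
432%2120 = 432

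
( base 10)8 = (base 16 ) 8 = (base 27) 8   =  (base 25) 8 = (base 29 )8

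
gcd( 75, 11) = 1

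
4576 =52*88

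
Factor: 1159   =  19^1* 61^1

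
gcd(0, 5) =5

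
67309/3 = 22436 + 1/3 = 22436.33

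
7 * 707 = 4949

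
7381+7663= 15044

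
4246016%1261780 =460676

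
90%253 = 90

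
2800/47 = 59 + 27/47 = 59.57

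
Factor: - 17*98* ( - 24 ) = 2^4*3^1*7^2 * 17^1 = 39984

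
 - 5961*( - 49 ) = 292089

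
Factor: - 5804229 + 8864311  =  3060082 = 2^1*569^1*2689^1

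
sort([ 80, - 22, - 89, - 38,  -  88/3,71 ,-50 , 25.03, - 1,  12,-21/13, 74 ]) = [ - 89, - 50, - 38,-88/3, - 22, - 21/13, - 1, 12, 25.03, 71,74 , 80 ] 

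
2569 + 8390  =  10959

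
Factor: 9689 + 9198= 11^1*17^1*101^1 = 18887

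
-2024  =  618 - 2642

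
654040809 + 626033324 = 1280074133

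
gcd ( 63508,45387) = 1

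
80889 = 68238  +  12651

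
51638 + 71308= 122946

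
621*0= 0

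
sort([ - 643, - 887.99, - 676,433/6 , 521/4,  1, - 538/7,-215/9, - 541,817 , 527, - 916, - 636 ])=[ -916, - 887.99,  -  676,  -  643, - 636,  -  541,  -  538/7,-215/9,1,433/6,521/4, 527, 817] 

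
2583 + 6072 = 8655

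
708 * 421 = 298068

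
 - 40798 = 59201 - 99999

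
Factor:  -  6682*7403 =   -  49466846 = -  2^1*11^1 * 13^1*257^1*673^1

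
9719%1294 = 661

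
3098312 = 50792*61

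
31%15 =1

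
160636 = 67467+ 93169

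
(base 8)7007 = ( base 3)11221000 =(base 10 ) 3591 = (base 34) 33L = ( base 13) 1833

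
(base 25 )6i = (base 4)2220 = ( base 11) 143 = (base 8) 250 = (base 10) 168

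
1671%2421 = 1671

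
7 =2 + 5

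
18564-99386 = - 80822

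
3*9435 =28305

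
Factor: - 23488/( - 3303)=2^6*3^( - 2) = 64/9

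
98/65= 98/65  =  1.51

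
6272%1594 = 1490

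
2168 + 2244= 4412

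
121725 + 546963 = 668688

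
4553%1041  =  389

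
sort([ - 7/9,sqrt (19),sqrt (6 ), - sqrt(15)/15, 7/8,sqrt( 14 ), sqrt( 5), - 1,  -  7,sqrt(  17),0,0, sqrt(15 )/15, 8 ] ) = [ - 7,-1 ,  -  7/9, - sqrt(15)/15,0,0, sqrt(15)/15,7/8,sqrt( 5),  sqrt(6), sqrt( 14),sqrt( 17 ), sqrt(  19), 8 ]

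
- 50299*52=- 2615548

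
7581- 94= 7487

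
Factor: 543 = 3^1*181^1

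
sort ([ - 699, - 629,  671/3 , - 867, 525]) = [-867 , - 699, - 629 , 671/3, 525] 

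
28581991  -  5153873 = 23428118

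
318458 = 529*602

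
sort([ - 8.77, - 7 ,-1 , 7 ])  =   [ - 8.77, - 7, - 1, 7 ] 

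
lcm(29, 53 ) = 1537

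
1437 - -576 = 2013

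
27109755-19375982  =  7733773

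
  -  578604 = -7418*78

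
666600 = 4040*165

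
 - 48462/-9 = 5384 + 2/3 = 5384.67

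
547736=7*78248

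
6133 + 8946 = 15079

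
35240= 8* 4405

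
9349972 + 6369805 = 15719777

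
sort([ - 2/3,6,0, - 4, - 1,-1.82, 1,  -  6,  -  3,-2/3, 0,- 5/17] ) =[ - 6, - 4 ,  -  3, - 1.82, - 1, - 2/3,-2/3,-5/17, 0, 0, 1, 6 ] 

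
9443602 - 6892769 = 2550833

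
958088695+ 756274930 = 1714363625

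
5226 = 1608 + 3618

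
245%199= 46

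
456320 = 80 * 5704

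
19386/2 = 9693 = 9693.00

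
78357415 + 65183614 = 143541029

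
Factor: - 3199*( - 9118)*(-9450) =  - 275642154900 = -2^2  *  3^3*5^2*7^2*47^1*97^1*457^1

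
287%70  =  7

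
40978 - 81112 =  - 40134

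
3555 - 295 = 3260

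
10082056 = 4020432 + 6061624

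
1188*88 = 104544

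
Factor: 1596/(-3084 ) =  - 7^1*19^1*257^(-1) = -  133/257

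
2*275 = 550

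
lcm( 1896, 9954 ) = 39816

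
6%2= 0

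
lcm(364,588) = 7644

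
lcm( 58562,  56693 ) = 5329142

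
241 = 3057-2816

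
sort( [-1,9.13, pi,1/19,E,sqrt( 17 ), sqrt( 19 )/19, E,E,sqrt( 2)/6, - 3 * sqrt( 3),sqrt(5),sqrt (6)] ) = [ - 3*sqrt(3),- 1, 1/19, sqrt( 19)/19,sqrt( 2)/6 , sqrt( 5 ),sqrt( 6), E, E, E,pi, sqrt( 17),9.13]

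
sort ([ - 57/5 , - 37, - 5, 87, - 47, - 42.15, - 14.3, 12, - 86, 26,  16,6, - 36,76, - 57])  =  [ - 86, - 57, - 47,  -  42.15, - 37, - 36,-14.3, - 57/5, - 5, 6,  12,  16,26, 76,  87 ]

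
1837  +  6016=7853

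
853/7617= 853/7617 = 0.11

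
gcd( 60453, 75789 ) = 27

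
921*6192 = 5702832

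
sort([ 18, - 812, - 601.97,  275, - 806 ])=[  -  812, - 806, - 601.97,18, 275 ] 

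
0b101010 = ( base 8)52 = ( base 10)42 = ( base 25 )1h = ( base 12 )36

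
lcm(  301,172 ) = 1204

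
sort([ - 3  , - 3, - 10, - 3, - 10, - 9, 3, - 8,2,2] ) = [ - 10, - 10, - 9,-8, - 3, - 3, - 3,  2,  2,3] 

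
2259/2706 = 753/902 = 0.83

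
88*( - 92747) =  - 8161736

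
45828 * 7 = 320796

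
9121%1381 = 835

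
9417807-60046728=-50628921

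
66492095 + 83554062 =150046157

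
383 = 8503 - 8120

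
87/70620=29/23540=0.00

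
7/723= 7/723 = 0.01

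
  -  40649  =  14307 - 54956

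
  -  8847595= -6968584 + - 1879011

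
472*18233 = 8605976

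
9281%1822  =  171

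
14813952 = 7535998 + 7277954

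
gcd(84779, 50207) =1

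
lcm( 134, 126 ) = 8442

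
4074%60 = 54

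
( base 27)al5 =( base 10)7862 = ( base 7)31631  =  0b1111010110110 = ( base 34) 6r8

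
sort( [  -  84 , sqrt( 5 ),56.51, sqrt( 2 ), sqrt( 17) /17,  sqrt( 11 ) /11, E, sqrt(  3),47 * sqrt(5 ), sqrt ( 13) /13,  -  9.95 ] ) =[ - 84,-9.95, sqrt( 17)/17, sqrt( 13) /13,sqrt(11)/11,  sqrt( 2),  sqrt( 3 ),sqrt( 5), E,56.51,47*sqrt( 5) ] 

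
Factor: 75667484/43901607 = 2^2*3^(-1 )*269^(-1)*54401^(-1)*18916871^1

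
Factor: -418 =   -  2^1*11^1*19^1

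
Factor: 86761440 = 2^5*3^2 * 5^1 * 60251^1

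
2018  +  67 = 2085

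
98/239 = 98/239 = 0.41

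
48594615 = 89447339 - 40852724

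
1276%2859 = 1276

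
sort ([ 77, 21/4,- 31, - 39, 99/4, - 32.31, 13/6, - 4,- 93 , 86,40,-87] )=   [ - 93, - 87, - 39, - 32.31, - 31, - 4, 13/6,21/4,99/4, 40, 77, 86]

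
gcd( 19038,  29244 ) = 6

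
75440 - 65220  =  10220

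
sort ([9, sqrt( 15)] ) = [sqrt( 15), 9] 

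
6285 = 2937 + 3348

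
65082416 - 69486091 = -4403675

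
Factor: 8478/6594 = 9/7 =3^2*7^(-1)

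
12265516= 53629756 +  - 41364240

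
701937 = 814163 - 112226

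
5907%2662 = 583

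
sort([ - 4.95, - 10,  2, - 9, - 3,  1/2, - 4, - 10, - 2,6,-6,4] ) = [ - 10,-10, - 9, - 6, - 4.95 , - 4, - 3, - 2,1/2, 2,4,  6] 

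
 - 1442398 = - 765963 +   -  676435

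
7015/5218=7015/5218 = 1.34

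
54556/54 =27278/27 = 1010.30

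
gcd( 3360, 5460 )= 420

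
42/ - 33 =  - 14/11=-1.27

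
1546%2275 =1546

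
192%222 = 192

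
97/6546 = 97/6546 = 0.01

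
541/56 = 9 + 37/56 =9.66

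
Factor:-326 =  - 2^1* 163^1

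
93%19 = 17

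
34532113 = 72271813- 37739700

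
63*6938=437094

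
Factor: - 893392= - 2^4*55837^1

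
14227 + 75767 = 89994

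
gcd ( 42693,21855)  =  3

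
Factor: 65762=2^1*131^1*251^1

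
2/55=2/55 =0.04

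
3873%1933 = 7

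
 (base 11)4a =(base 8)66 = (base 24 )26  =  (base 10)54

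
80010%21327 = 16029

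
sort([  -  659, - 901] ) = [-901, - 659]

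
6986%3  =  2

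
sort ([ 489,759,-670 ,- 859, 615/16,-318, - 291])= [ - 859 ,  -  670, - 318,- 291, 615/16,489,759] 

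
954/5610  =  159/935 = 0.17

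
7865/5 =1573 =1573.00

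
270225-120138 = 150087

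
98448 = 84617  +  13831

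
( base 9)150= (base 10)126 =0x7E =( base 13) 99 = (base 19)6c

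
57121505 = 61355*931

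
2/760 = 1/380 = 0.00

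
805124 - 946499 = - 141375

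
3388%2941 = 447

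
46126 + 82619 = 128745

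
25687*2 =51374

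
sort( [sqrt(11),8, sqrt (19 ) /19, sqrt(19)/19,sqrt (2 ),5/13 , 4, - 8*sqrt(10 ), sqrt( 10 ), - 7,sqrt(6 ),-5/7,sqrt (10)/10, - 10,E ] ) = [ - 8*sqrt (10), - 10, - 7 , - 5/7,sqrt (19 ) /19, sqrt( 19)/19,  sqrt (10 )/10,5/13,sqrt(2),sqrt (6), E, sqrt(10)  ,  sqrt(11), 4, 8]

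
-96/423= -1 + 109/141=- 0.23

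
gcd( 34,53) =1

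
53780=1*53780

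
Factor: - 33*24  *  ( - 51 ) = 2^3*3^3*11^1*17^1 = 40392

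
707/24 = 707/24 = 29.46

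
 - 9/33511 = - 9/33511 = - 0.00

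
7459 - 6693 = 766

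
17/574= 17/574 = 0.03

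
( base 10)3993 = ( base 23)7ce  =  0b111110011001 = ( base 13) 1a82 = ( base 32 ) 3sp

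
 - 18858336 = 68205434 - 87063770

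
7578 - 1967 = 5611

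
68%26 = 16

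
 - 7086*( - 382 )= 2706852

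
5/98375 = 1/19675 = 0.00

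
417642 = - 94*( - 4443)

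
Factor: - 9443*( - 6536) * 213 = 13146242424 = 2^3*3^1*7^1*19^2 * 43^1*71^2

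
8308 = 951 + 7357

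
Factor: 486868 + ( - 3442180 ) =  - 2955312 = - 2^4*3^3*6841^1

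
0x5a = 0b1011010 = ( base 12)76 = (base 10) 90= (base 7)156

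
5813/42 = 5813/42 = 138.40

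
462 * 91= 42042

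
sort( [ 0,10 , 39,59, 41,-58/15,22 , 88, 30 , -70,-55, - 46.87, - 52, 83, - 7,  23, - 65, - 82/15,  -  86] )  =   [ - 86, - 70, - 65, - 55 , - 52, - 46.87, - 7 , - 82/15 , - 58/15,0,10 , 22, 23,  30,39,  41, 59 , 83, 88]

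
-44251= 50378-94629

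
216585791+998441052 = 1215026843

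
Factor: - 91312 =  - 2^4*13^1*439^1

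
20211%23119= 20211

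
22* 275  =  6050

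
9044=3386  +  5658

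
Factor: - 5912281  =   - 67^1*79^1*1117^1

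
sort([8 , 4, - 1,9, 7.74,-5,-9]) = [ - 9, - 5,  -  1 , 4,7.74,  8, 9]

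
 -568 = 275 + -843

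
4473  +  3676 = 8149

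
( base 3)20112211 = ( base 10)4774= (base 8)11246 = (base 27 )6em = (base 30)594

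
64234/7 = 9176+2/7= 9176.29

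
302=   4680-4378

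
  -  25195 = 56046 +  - 81241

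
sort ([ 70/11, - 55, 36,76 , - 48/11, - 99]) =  [ - 99, - 55, - 48/11,  70/11,36,76]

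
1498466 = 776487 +721979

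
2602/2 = 1301  =  1301.00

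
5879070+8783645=14662715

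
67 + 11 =78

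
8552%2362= 1466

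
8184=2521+5663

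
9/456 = 3/152 = 0.02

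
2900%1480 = 1420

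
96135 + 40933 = 137068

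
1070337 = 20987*51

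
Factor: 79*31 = 31^1*79^1= 2449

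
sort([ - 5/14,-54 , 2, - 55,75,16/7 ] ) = [ - 55,- 54, - 5/14,2,16/7,75]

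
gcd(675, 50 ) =25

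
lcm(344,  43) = 344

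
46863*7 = 328041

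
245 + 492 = 737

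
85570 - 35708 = 49862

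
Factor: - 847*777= -3^1*7^2*11^2 * 37^1 = -658119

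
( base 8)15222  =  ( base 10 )6802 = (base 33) 684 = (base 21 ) F8J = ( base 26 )A1G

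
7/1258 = 7/1258 = 0.01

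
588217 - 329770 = 258447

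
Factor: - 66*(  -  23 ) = 2^1*3^1*11^1*23^1 = 1518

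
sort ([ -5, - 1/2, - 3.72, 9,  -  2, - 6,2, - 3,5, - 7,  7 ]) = [ - 7, - 6,- 5, - 3.72, - 3 , -2, - 1/2, 2,5,  7,9]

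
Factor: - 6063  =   - 3^1*43^1*47^1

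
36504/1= 36504 = 36504.00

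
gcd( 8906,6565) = 1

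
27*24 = 648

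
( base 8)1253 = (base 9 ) 838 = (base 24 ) 14b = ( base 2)1010101011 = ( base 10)683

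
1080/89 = 1080/89=12.13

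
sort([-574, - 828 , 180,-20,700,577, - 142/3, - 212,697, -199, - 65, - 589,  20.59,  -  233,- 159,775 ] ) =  [ - 828,- 589, - 574, - 233, - 212, - 199,-159, - 65, - 142/3,-20,20.59, 180,577  ,  697,700,775]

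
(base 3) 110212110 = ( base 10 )9381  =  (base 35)7N1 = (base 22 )J89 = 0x24a5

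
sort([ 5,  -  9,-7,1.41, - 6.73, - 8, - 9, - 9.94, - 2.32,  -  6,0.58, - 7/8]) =[ - 9.94,  -  9,-9,- 8,  -  7, - 6.73, - 6, - 2.32,-7/8, 0.58,1.41,5 ]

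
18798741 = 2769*6789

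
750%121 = 24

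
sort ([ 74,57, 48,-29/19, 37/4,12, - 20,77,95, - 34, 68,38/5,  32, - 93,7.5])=[-93, - 34, - 20,  -  29/19, 7.5,38/5,37/4,12,32, 48, 57,68, 74,  77 , 95 ] 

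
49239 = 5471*9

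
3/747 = 1/249 = 0.00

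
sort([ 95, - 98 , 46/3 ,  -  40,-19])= [ - 98, - 40, - 19,46/3, 95]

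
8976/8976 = 1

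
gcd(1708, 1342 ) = 122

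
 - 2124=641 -2765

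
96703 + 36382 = 133085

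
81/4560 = 27/1520 = 0.02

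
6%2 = 0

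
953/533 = 1 + 420/533 = 1.79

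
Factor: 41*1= 41^1 = 41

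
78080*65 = 5075200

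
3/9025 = 3/9025=0.00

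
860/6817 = 860/6817=0.13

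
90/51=30/17 = 1.76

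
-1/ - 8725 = 1/8725 = 0.00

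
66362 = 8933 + 57429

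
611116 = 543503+67613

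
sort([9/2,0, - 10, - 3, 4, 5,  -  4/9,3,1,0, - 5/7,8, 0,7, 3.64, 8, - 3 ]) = [ - 10,  -  3, - 3, - 5/7, - 4/9, 0, 0,0,  1,3,3.64,4,9/2,5, 7,8,8] 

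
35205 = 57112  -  21907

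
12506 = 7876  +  4630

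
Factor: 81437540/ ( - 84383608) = -20359385/21095902 = - 2^( - 1)*5^1*1021^( - 1)*10331^( - 1) * 4071877^1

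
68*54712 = 3720416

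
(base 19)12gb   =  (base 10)7896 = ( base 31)86m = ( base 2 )1111011011000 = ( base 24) DH0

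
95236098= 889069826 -793833728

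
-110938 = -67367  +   - 43571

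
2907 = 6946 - 4039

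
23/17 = 1 + 6/17  =  1.35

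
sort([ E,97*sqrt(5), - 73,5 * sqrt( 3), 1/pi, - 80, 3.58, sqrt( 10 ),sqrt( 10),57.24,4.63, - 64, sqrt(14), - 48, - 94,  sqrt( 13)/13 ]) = [ - 94, - 80,-73,-64, - 48,sqrt( 13) /13,1/pi,  E,  sqrt( 10),sqrt( 10) , 3.58,sqrt( 14), 4.63,  5*sqrt( 3) , 57.24,97 * sqrt( 5) ] 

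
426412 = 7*60916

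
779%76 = 19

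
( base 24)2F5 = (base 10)1517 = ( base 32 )1fd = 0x5ED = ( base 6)11005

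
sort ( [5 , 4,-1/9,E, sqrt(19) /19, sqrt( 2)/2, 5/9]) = [ - 1/9, sqrt( 19)/19, 5/9,sqrt (2)/2,E, 4, 5 ] 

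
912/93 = 304/31 = 9.81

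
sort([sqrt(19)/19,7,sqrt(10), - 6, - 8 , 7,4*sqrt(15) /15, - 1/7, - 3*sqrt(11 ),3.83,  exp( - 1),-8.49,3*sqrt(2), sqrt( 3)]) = [ - 3*sqrt(11), - 8.49, - 8, - 6, - 1/7,  sqrt(19)/19, exp( - 1 ), 4*sqrt (15) /15, sqrt( 3), sqrt(10),3.83, 3*sqrt(2), 7,7 ]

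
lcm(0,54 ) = 0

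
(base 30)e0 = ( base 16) 1a4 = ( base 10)420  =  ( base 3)120120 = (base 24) hc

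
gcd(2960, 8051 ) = 1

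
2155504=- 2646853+4802357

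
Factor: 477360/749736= 2^1 * 3^( - 1) * 5^1 * 17^1*  89^(  -  1 ) = 170/267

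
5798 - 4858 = 940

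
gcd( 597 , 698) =1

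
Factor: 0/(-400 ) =0 = 0^1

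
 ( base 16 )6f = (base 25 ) 4B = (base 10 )111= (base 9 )133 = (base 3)11010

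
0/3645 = 0 = 0.00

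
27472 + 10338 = 37810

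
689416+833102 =1522518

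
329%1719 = 329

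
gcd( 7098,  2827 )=1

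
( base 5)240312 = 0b10001010000000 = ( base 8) 21200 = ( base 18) 194c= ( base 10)8832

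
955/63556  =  955/63556 = 0.02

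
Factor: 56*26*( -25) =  - 36400=- 2^4*5^2*7^1*13^1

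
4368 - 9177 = -4809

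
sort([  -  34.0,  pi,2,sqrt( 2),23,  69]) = [ - 34.0, sqrt(2),2, pi, 23,69] 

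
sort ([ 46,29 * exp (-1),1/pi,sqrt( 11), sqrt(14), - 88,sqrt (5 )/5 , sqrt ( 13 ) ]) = [-88,1/pi,sqrt( 5 ) /5,sqrt(11 ), sqrt (13),sqrt( 14),29*exp(  -  1), 46 ] 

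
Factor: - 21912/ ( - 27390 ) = 4/5=2^2*5^( - 1 )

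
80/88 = 10/11 = 0.91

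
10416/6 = 1736 = 1736.00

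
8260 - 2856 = 5404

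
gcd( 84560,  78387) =1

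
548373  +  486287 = 1034660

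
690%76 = 6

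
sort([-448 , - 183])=[ - 448, - 183] 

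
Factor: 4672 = 2^6*73^1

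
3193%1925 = 1268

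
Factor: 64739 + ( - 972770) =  - 3^1*43^1*7039^1= - 908031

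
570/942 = 95/157= 0.61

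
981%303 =72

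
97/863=97/863  =  0.11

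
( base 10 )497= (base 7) 1310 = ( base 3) 200102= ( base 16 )1f1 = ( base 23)le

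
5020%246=100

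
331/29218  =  331/29218 = 0.01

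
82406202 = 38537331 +43868871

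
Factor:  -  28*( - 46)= 1288 = 2^3*7^1 * 23^1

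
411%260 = 151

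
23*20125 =462875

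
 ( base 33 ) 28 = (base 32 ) 2A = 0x4A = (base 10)74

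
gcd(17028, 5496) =12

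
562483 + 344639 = 907122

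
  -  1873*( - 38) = 71174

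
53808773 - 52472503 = 1336270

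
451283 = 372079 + 79204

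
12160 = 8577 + 3583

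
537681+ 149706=687387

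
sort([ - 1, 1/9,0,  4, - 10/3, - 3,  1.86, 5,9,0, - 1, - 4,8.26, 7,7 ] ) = [ - 4 ,-10/3,-3, - 1, - 1, 0,0,1/9,1.86,4, 5,7,7,8.26,9]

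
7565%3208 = 1149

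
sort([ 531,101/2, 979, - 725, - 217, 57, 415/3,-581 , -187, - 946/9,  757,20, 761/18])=[ - 725, - 581,-217, - 187, - 946/9,20, 761/18, 101/2,57,415/3, 531,757, 979]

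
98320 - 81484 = 16836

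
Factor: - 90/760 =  - 2^( - 2) * 3^2 * 19^( - 1)  =  - 9/76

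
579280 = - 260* (-2228 )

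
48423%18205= 12013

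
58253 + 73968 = 132221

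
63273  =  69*917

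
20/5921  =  20/5921=0.00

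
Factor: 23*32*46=2^6*23^2 = 33856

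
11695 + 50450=62145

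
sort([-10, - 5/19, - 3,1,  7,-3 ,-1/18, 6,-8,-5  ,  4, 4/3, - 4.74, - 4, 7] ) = [-10,-8, - 5,-4.74,-4 ,-3, - 3,-5/19, - 1/18,  1,  4/3, 4, 6, 7, 7]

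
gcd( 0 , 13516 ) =13516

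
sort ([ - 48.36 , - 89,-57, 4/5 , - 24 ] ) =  [ - 89, - 57, - 48.36, - 24  ,  4/5 ]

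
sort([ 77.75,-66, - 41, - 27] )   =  [ - 66, - 41, - 27,77.75]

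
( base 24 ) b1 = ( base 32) 89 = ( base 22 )C1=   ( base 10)265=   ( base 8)411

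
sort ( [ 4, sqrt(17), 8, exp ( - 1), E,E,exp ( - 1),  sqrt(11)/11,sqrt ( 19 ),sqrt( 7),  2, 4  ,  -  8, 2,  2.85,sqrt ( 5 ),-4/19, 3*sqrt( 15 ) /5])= [-8, - 4/19,sqrt(11)/11,exp (-1),exp ( - 1),  2 , 2, sqrt ( 5),3*sqrt( 15 )/5,sqrt (7 ), E, E, 2.85, 4, 4,  sqrt ( 17), sqrt(19 ), 8 ] 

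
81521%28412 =24697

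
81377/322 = 252 + 233/322 = 252.72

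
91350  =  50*1827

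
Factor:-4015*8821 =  - 5^1*11^1*73^1*8821^1  =  -35416315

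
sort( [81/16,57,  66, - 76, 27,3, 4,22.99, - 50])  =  [-76, - 50,3,4, 81/16,22.99,27,57,66] 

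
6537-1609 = 4928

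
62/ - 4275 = -1 + 4213/4275 =- 0.01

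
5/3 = 1 + 2/3 = 1.67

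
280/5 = 56  =  56.00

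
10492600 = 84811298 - 74318698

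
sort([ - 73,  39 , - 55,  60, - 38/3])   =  [ - 73,-55, - 38/3,39 , 60]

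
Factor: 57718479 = 3^1 * 7^1*13^1*113^1  *  1871^1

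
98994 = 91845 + 7149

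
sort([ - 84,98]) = [ - 84, 98 ]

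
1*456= 456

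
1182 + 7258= 8440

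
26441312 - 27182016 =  - 740704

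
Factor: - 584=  - 2^3*73^1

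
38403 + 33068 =71471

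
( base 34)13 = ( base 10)37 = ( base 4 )211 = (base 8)45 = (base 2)100101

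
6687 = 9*743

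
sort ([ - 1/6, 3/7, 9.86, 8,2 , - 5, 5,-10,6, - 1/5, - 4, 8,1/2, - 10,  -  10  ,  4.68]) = [ - 10,  -  10,  -  10, - 5, - 4, -1/5  , - 1/6, 3/7, 1/2, 2, 4.68,5, 6 , 8,8, 9.86]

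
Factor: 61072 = 2^4*11^1*347^1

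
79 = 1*79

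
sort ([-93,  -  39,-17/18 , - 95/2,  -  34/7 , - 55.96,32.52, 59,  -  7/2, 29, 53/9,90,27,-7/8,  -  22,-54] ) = [  -  93, - 55.96, - 54 ,  -  95/2,  -  39,-22, - 34/7, - 7/2, - 17/18, - 7/8, 53/9,27, 29,32.52,59, 90]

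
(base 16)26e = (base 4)21232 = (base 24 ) 11M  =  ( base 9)761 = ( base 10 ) 622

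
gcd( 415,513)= 1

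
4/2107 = 4/2107  =  0.00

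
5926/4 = 2963/2 = 1481.50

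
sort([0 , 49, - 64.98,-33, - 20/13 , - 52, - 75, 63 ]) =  [ - 75, - 64.98,-52, - 33, - 20/13, 0, 49,63 ] 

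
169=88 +81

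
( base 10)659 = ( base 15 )2de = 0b1010010011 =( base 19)1FD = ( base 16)293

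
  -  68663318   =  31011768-99675086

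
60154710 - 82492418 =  - 22337708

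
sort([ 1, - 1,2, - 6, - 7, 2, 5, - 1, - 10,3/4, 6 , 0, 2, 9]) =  [ - 10 , - 7, - 6, - 1, - 1, 0, 3/4, 1, 2,2,2,5, 6, 9] 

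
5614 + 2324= 7938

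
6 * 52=312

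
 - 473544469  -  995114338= - 1468658807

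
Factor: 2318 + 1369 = 3^1 * 1229^1 = 3687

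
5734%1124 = 114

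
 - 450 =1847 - 2297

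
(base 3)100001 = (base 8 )364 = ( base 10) 244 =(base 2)11110100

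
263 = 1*263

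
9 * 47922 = 431298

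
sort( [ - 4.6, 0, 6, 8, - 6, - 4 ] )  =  [-6, - 4.6,-4, 0, 6,  8 ] 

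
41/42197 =41/42197 = 0.00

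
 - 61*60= - 3660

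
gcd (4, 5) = 1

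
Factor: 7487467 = 13^1 *575959^1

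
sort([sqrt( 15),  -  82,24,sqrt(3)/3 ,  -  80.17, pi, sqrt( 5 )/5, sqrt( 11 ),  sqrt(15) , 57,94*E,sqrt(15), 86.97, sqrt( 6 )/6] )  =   [ - 82,  -  80.17,sqrt( 6 ) /6, sqrt( 5 ) /5,sqrt( 3 )/3 , pi,  sqrt( 11),sqrt ( 15 ),sqrt(15),  sqrt( 15), 24,57, 86.97 , 94*E ] 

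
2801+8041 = 10842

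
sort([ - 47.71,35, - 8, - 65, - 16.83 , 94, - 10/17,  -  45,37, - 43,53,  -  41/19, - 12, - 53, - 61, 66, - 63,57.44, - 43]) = [ - 65, -63, - 61, - 53, - 47.71, - 45 , - 43, - 43, - 16.83, - 12, - 8, - 41/19,-10/17, 35,37,53, 57.44, 66, 94]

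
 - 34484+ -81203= -115687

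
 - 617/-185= 617/185 =3.34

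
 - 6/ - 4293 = 2/1431 = 0.00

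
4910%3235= 1675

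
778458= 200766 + 577692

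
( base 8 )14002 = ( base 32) 602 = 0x1802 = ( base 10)6146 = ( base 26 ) 92a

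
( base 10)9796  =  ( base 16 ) 2644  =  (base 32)9i4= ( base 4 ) 2121010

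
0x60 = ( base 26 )3I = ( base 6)240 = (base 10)96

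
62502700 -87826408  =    -  25323708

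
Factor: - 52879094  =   - 2^1*41^1*644867^1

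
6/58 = 3/29=0.10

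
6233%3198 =3035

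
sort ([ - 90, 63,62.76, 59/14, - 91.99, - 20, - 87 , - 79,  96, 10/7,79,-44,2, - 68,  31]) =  [-91.99, - 90, - 87, - 79, - 68 , - 44 , - 20,  10/7 , 2, 59/14, 31, 62.76, 63,79, 96 ]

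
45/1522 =45/1522 = 0.03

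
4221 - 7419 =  - 3198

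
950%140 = 110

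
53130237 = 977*54381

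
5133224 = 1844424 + 3288800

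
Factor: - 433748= - 2^2*7^2 * 2213^1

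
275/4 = 68 + 3/4 = 68.75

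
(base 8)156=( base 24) 4E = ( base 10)110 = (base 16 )6E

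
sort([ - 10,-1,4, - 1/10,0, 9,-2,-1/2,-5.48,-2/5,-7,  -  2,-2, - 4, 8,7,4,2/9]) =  [ - 10 ,- 7,-5.48,-4, - 2, - 2,  -  2  ,-1,-1/2,-2/5, - 1/10, 0,2/9,  4, 4,7,8,9]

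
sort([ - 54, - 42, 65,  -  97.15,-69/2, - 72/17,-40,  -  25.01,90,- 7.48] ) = [  -  97.15,  -  54,-42, - 40,-69/2,-25.01, - 7.48, - 72/17, 65, 90 ] 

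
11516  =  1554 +9962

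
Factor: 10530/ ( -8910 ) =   -  11^ ( - 1)*13^1 = -13/11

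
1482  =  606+876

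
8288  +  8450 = 16738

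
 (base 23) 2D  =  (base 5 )214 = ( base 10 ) 59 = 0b111011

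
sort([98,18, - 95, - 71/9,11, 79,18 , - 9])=[ - 95,-9, - 71/9,  11,18 , 18, 79 , 98 ] 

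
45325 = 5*9065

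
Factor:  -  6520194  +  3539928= - 2980266 = -  2^1*3^1*496711^1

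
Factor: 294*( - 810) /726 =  - 2^1*3^4 * 5^1 * 7^2 * 11^( - 2 ) = -39690/121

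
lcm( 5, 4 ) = 20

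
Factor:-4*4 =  - 2^4 = - 16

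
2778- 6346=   -3568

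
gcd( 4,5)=1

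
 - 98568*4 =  - 394272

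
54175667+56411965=110587632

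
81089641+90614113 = 171703754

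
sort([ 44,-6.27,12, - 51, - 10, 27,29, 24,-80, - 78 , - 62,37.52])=[ - 80, - 78, - 62, - 51 , - 10 , - 6.27 , 12,24, 27, 29 , 37.52, 44 ] 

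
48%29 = 19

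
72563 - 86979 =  -14416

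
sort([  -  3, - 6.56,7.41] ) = [ - 6.56,- 3, 7.41] 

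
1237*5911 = 7311907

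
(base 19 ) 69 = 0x7b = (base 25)4N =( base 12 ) a3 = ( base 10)123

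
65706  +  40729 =106435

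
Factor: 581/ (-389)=-7^1*83^1*389^( - 1) 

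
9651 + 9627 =19278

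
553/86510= 553/86510 = 0.01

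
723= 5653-4930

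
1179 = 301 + 878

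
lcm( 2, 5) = 10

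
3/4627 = 3/4627 = 0.00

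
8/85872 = 1/10734 = 0.00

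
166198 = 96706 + 69492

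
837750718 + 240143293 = 1077894011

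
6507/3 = 2169 = 2169.00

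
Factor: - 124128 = - 2^5*3^2*431^1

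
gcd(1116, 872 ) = 4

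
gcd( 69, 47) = 1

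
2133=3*711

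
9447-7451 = 1996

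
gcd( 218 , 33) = 1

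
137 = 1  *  137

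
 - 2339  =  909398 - 911737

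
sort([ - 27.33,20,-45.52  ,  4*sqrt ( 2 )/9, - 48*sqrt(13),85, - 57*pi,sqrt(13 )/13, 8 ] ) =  [-57*pi, -48*sqrt( 13 ) , - 45.52 , - 27.33,sqrt( 13 )/13, 4*sqrt( 2)/9, 8,20, 85]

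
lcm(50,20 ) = 100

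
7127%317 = 153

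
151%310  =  151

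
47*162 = 7614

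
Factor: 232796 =2^2*58199^1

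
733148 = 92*7969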